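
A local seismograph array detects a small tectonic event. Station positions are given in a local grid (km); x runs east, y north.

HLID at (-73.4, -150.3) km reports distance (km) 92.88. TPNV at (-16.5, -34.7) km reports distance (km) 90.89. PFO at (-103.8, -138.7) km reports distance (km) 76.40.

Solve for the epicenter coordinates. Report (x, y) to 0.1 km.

Circle about each station: (x + 73.4)² + (y + 150.3)² = 92.88²; (x + 16.5)² + (y + 34.7)² = 90.89²; (x + 103.8)² + (y + 138.7)² = 76.40².
Subtracting the HLID equation from the TPNV and PFO equations removes the quadratic terms:
113.8 x + 231.2 y = -26135.61
-60.8 x + 23.2 y = 4824.21
Solving the 2×2 system: x ≈ -103.1, y ≈ -62.3 km.

x ≈ -103.1 km, y ≈ -62.3 km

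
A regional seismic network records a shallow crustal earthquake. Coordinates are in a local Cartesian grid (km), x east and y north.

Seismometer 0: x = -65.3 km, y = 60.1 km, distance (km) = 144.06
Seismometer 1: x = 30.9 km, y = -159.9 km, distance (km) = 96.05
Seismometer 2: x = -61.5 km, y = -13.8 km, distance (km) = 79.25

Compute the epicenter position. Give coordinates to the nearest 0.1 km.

Circle about each station: (x + 65.3)² + (y − 60.1)² = 144.06²; (x − 30.9)² + (y + 159.9)² = 96.05²; (x + 61.5)² + (y + 13.8)² = 79.25².
Subtracting the Seismometer 0 equation from the Seismometer 1 and Seismometer 2 equations removes the quadratic terms:
192.4 x − 440.0 y = 30174.40
7.6 x − 147.8 y = 10569.31
Solving the 2×2 system: x ≈ -7.6, y ≈ -71.9 km.

(-7.6, -71.9)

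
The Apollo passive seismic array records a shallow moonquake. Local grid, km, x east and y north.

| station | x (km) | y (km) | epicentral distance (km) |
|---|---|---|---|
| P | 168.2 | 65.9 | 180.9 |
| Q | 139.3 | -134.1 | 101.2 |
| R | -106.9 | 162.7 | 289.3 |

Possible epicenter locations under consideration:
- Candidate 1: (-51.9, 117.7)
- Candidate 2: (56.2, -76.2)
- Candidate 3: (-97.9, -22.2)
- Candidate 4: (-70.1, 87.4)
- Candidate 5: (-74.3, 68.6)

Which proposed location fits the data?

For each candidate, compare |candidate − station| to the reported distance:
Candidate 1: residuals P 45.2, Q 215.0, R 218.2 → max 218.2 km
Candidate 2: residuals P 0.0, Q 0.1, R 0.0 → max 0.1 km
Candidate 3: residuals P 99.4, Q 161.1, R 104.2 → max 161.1 km
Candidate 4: residuals P 58.4, Q 203.6, R 205.5 → max 205.5 km
Candidate 5: residuals P 61.6, Q 193.3, R 189.7 → max 193.3 km
Only Candidate 2 has all residuals ≈ 0.

Candidate 2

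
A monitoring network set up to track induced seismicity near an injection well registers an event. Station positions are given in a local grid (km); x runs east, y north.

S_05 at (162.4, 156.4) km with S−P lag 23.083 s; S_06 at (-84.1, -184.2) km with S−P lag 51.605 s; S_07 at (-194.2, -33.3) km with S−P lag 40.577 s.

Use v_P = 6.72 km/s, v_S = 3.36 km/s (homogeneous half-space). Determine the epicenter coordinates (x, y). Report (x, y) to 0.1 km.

Distance from S−P lag: d = Δt · v_P v_S / (v_P − v_S) = Δt · (6.72·3.36)/(6.72−3.36) ≈ 6.7200·Δt.
So d_S_05 = 155.12, d_S_06 = 346.79, d_S_07 = 272.68 km.
Circle about each station: (x − 162.4)² + (y − 156.4)² = 155.12²; (x + 84.1)² + (y + 184.2)² = 346.79²; (x + 194.2)² + (y + 33.3)² = 272.68².
Subtracting the S_05 equation from the S_06 and S_07 equations removes the quadratic terms:
-493.0 x − 681.2 y = -106033.36
-713.2 x − 379.4 y = -62304.36
Solving the 2×2 system: x ≈ 7.4, y ≈ 150.3 km.

7.4 km east, 150.3 km north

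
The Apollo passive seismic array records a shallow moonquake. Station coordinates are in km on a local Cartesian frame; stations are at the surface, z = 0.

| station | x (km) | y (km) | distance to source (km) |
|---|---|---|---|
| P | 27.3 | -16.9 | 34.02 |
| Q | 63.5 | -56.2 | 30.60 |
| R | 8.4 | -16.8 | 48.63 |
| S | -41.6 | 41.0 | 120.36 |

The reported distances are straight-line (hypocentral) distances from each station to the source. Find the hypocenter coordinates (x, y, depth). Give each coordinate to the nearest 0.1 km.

(49.7, -35.4, 17.7)

Each station gives a sphere (x−x_i)² + (y−y_i)² + z² = d_i² (stations at z=0).
Subtracting the P sphere from Q and R: z² cancels, leaving linear equations in x and y:
72.4 x − 78.6 y = 6380.79
-37.8 x + 0.2 y = -1885.62
Solving: x ≈ 49.697, y ≈ -35.404 km (keep extra digits for the depth step; rounded: 49.7, -35.4).
Then from the P sphere: z² = 34.02² − (x − 27.3)² − (y + 16.9)² with x = 49.697, y = -35.404, so z ≈ 17.701 ≈ 17.7 km.
Check against S (with the unrounded solution): distance 120.36 ≈ 120.36 km. ✓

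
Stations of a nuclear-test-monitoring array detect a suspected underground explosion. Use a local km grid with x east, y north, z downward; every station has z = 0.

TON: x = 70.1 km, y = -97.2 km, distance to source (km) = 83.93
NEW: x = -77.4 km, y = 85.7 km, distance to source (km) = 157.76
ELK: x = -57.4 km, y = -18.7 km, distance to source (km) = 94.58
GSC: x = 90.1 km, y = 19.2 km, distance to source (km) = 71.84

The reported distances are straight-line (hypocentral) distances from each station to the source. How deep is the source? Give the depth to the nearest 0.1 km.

18.7 km

Each station gives a sphere (x−x_i)² + (y−y_i)² + z² = d_i² (stations at z=0).
Subtracting the TON sphere from NEW and ELK: z² cancels, leaving linear equations in x and y:
-295.0 x + 365.8 y = -18870.57
-255.0 x + 157.0 y = -12618.53
Solving: x ≈ 35.201, y ≈ -23.199 km (keep extra digits for the depth step; rounded: 35.2, -23.2).
Then from the TON sphere: z² = 83.93² − (x − 70.1)² − (y + 97.2)² with x = 35.201, y = -23.199, so z ≈ 18.712 ≈ 18.7 km.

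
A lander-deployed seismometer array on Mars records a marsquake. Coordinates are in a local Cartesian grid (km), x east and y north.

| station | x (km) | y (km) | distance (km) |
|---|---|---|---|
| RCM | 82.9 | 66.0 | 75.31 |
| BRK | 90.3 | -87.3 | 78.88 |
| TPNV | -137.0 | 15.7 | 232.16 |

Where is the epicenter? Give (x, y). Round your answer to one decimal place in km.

Circle about each station: (x − 82.9)² + (y − 66.0)² = 75.31²; (x − 90.3)² + (y + 87.3)² = 78.88²; (x + 137.0)² + (y − 15.7)² = 232.16².
Subtracting pairs of circle equations eliminates x²+y² and gives linear equations (the radical axes):
14.8 x − 306.6 y = 3996.51
-439.8 x − 100.6 y = -40439.59
Solving the 2×2 system: x ≈ 93.9, y ≈ -8.5 km.

x ≈ 93.9 km, y ≈ -8.5 km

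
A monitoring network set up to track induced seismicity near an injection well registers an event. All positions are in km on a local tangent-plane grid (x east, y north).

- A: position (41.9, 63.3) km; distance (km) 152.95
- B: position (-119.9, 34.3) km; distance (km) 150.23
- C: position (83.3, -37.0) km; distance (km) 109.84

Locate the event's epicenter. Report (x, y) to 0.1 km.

Circle about each station: (x − 41.9)² + (y − 63.3)² = 152.95²; (x + 119.9)² + (y − 34.3)² = 150.23²; (x − 83.3)² + (y + 37.0)² = 109.84².
Subtracting the A equation from the B and C equations removes the quadratic terms:
-323.6 x − 58.0 y = 10614.65
82.8 x − 200.6 y = 13874.27
Solving the 2×2 system: x ≈ -19.0, y ≈ -77.0 km.

(-19.0, -77.0)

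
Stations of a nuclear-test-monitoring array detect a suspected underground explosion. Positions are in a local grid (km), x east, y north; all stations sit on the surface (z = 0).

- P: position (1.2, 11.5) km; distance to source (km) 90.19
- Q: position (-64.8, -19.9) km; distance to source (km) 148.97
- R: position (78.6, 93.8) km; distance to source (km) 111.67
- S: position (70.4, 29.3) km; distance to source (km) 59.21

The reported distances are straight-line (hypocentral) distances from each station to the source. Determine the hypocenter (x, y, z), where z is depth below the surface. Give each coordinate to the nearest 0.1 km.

(76.6, -8.2, 45.4)

Each station gives a sphere (x−x_i)² + (y−y_i)² + z² = d_i² (stations at z=0).
Subtracting the P sphere from Q and R: z² cancels, leaving linear equations in x and y:
-132.0 x − 62.8 y = -9596.46
154.8 x + 164.6 y = 10506.76
Solving: x ≈ 76.609, y ≈ -8.216 km (keep extra digits for the depth step; rounded: 76.6, -8.2).
Then from the P sphere: z² = 90.19² − (x − 1.2)² − (y − 11.5)² with x = 76.609, y = -8.216, so z ≈ 45.376 ≈ 45.4 km.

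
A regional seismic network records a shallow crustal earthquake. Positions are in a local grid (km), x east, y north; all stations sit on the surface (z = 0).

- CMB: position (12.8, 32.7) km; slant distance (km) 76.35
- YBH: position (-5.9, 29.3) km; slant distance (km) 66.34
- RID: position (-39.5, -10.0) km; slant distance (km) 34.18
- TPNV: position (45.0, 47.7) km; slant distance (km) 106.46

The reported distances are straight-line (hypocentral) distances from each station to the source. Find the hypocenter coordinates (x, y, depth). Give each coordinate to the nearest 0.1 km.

Each station gives a sphere (x−x_i)² + (y−y_i)² + z² = d_i² (stations at z=0).
Subtracting the CMB sphere from YBH and RID: z² cancels, leaving linear equations in x and y:
-37.4 x − 6.8 y = 1088.50
-104.6 x − 85.4 y = 5088.17
Solving: x ≈ -23.506, y ≈ -30.790 km (keep extra digits for the depth step; rounded: -23.5, -30.8).
Then from the CMB sphere: z² = 76.35² − (x − 12.8)² − (y − 32.7)² with x = -23.506, y = -30.790, so z ≈ 21.914 ≈ 21.9 km.

(-23.5, -30.8, 21.9)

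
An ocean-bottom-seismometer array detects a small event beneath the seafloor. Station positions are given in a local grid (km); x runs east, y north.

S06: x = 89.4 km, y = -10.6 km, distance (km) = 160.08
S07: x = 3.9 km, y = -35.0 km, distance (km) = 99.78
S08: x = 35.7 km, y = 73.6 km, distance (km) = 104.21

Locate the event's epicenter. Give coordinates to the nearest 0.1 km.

(-62.7, 39.3)

Circle about each station: (x − 89.4)² + (y + 10.6)² = 160.08²; (x − 3.9)² + (y + 35.0)² = 99.78²; (x − 35.7)² + (y − 73.6)² = 104.21².
Subtracting the S06 equation from the S07 and S08 equations removes the quadratic terms:
-171.0 x − 48.8 y = 8805.05
-107.4 x + 168.4 y = 13352.61
Solving the 2×2 system: x ≈ -62.7, y ≈ 39.3 km.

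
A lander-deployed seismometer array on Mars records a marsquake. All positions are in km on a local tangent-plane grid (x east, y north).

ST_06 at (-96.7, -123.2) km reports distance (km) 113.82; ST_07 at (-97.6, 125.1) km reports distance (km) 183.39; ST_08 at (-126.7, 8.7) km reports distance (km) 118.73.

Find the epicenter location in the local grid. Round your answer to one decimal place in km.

x ≈ -18.6 km, y ≈ -40.4 km

Circle about each station: (x + 96.7)² + (y + 123.2)² = 113.82²; (x + 97.6)² + (y − 125.1)² = 183.39²; (x + 126.7)² + (y − 8.7)² = 118.73².
Subtracting the ST_06 equation from the ST_07 and ST_08 equations removes the quadratic terms:
-1.8 x + 496.6 y = -20030.26
-60.0 x + 263.8 y = -9542.37
Solving the 2×2 system: x ≈ -18.6, y ≈ -40.4 km.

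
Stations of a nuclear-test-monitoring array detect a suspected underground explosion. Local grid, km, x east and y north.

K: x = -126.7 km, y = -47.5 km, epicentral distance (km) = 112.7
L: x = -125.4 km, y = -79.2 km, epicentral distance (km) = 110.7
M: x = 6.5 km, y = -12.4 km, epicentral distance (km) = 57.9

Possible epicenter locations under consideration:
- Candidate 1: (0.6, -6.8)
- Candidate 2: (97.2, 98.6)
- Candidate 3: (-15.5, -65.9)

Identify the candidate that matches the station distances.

Candidate 3

For each candidate, compare |candidate − station| to the reported distance:
Candidate 1: residuals K 20.9, L 34.6, M 49.8 → max 49.8 km
Candidate 2: residuals K 154.7, L 174.2, M 85.4 → max 174.2 km
Candidate 3: residuals K 0.0, L 0.0, M 0.1 → max 0.1 km
Only Candidate 3 has all residuals ≈ 0.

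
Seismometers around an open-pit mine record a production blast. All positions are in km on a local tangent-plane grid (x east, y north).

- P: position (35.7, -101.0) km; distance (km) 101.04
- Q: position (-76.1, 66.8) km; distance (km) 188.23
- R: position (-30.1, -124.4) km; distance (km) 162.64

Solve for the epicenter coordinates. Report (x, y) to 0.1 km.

x ≈ 92.3 km, y ≈ -17.3 km

Circle about each station: (x − 35.7)² + (y + 101.0)² = 101.04²; (x + 76.1)² + (y − 66.8)² = 188.23²; (x + 30.1)² + (y + 124.4)² = 162.64².
Subtracting the P equation from the Q and R equations removes the quadratic terms:
-223.6 x + 335.6 y = -26443.49
-131.6 x − 46.8 y = -11336.81
Solving the 2×2 system: x ≈ 92.3, y ≈ -17.3 km.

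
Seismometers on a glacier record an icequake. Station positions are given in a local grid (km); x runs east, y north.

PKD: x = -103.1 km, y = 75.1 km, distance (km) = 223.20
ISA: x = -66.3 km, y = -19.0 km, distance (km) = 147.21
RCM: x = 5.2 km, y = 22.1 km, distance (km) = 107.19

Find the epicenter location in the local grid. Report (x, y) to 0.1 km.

Circle about each station: (x + 103.1)² + (y − 75.1)² = 223.20²; (x + 66.3)² + (y + 19.0)² = 147.21²; (x − 5.2)² + (y − 22.1)² = 107.19².
Subtracting pairs of circle equations eliminates x²+y² and gives linear equations (the radical axes):
73.6 x − 188.2 y = 16634.53
216.6 x − 106.0 y = 22574.37
Solving the 2×2 system: x ≈ 75.4, y ≈ -58.9 km.

75.4 km east, -58.9 km north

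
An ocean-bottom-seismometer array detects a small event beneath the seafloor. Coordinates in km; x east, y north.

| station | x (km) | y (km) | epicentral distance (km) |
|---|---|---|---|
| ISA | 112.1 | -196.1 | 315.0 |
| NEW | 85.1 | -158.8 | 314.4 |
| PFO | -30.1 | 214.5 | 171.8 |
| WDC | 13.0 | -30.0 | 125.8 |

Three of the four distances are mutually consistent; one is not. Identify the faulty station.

Solve using three stations at a time. Using ISA, PFO, WDC (subtract circle equations pairwise → linear system) gives (x, y) ≈ (-83.1, 51.1).
Distances from that point to each station vs reported:
  ISA: calculated 315.0 vs reported 315.0 → residual 0.0 km
  NEW: calculated 269.0 vs reported 314.4 → residual 45.4 km
  PFO: calculated 171.8 vs reported 171.8 → residual 0.0 km
  WDC: calculated 125.7 vs reported 125.8 → residual 0.1 km
ISA, PFO, WDC are mutually consistent (residuals ≈ 0); NEW is off by 45.4 km.

NEW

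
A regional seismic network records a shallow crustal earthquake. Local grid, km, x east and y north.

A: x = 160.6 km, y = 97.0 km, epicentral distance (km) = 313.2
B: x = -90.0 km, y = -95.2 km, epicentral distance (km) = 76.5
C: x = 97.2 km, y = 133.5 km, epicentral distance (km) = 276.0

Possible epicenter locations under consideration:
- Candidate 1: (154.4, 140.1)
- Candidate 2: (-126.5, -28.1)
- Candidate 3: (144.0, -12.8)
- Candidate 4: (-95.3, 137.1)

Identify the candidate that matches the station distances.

Candidate 2

For each candidate, compare |candidate − station| to the reported distance:
Candidate 1: residuals A 269.7, B 262.8, C 218.4 → max 269.7 km
Candidate 2: residuals A 0.0, B 0.1, C 0.0 → max 0.1 km
Candidate 3: residuals A 202.2, B 171.6, C 122.4 → max 202.2 km
Candidate 4: residuals A 54.2, B 155.9, C 83.5 → max 155.9 km
Only Candidate 2 has all residuals ≈ 0.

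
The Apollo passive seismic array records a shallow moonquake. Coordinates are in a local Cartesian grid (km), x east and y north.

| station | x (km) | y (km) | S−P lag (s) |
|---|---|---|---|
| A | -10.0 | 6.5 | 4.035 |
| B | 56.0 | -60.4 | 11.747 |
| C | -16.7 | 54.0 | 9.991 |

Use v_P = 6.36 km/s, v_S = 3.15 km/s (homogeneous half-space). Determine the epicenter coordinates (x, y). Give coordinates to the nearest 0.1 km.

Distance from S−P lag: d = Δt · v_P v_S / (v_P − v_S) = Δt · (6.36·3.15)/(6.36−3.15) ≈ 6.2411·Δt.
So d_A = 25.18, d_B = 73.31, d_C = 62.36 km.
Circle about each station: (x + 10.0)² + (y − 6.5)² = 25.18²; (x − 56.0)² + (y + 60.4)² = 73.31²; (x + 16.7)² + (y − 54.0)² = 62.36².
Subtracting the A equation from the B and C equations removes the quadratic terms:
132.0 x − 133.8 y = 1901.59
-13.4 x + 95.0 y = -202.10
Solving the 2×2 system: x ≈ 14.3, y ≈ -0.1 km.

x ≈ 14.3 km, y ≈ -0.1 km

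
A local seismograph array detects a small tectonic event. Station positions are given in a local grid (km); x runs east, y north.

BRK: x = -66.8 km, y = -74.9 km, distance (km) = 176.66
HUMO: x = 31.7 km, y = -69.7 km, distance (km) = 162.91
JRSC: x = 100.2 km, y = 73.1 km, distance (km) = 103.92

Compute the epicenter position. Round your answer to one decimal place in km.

-2.4 km east, 89.6 km north

Circle about each station: (x + 66.8)² + (y + 74.9)² = 176.66²; (x − 31.7)² + (y + 69.7)² = 162.91²; (x − 100.2)² + (y − 73.1)² = 103.92².
Subtracting the BRK equation from the HUMO and JRSC equations removes the quadratic terms:
197.0 x + 10.4 y = 459.82
334.0 x + 296.0 y = 25720.79
Solving the 2×2 system: x ≈ -2.4, y ≈ 89.6 km.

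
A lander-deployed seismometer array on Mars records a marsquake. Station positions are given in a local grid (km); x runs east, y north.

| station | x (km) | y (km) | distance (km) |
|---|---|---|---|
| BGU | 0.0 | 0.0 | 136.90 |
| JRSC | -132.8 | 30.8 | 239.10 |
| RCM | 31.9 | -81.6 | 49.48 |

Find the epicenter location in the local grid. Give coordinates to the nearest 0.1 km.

x ≈ 44.7 km, y ≈ -129.4 km

Circle about each station: x² + y² = 136.90²; (x + 132.8)² + (y − 30.8)² = 239.10²; (x − 31.9)² + (y + 81.6)² = 49.48².
Subtracting the BGU equation from the JRSC and RCM equations removes the quadratic terms:
-265.6 x + 61.6 y = -19842.72
63.8 x − 163.2 y = 23969.51
Solving the 2×2 system: x ≈ 44.7, y ≈ -129.4 km.
Check against BGU (with the unrounded x, y): √(x²+y²) = 136.90 ≈ 136.90 km. ✓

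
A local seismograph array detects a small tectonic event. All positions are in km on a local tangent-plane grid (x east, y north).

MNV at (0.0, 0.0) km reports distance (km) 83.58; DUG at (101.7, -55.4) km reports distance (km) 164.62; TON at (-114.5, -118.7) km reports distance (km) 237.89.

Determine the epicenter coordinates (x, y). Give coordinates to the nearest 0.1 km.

Circle about each station: x² + y² = 83.58²; (x − 101.7)² + (y + 55.4)² = 164.62²; (x + 114.5)² + (y + 118.7)² = 237.89².
Subtracting the MNV equation from the DUG and TON equations removes the quadratic terms:
203.4 x − 110.8 y = -6702.08
-229.0 x − 237.4 y = -22406.10
Solving the 2×2 system: x ≈ 12.1, y ≈ 82.7 km.
Check against MNV (with the unrounded x, y): √(x²+y²) = 83.59 ≈ 83.58 km. ✓

12.1 km east, 82.7 km north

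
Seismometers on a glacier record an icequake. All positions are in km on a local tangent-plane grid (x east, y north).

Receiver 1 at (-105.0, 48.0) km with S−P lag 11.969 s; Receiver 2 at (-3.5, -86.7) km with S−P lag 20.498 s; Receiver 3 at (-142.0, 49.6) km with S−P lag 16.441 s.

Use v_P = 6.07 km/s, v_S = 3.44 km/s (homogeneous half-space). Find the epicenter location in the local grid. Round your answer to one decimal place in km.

(-14.1, 75.7)

Distance from S−P lag: d = Δt · v_P v_S / (v_P − v_S) = Δt · (6.07·3.44)/(6.07−3.44) ≈ 7.9395·Δt.
So d_Receiver 1 = 95.03, d_Receiver 2 = 162.74, d_Receiver 3 = 130.53 km.
Circle about each station: (x + 105.0)² + (y − 48.0)² = 95.03²; (x + 3.5)² + (y + 86.7)² = 162.74²; (x + 142.0)² + (y − 49.6)² = 130.53².
Subtracting the Receiver 1 equation from the Receiver 2 and Receiver 3 equations removes the quadratic terms:
203.0 x − 269.4 y = -23253.47
-74.0 x + 3.2 y = 1287.78
Solving the 2×2 system: x ≈ -14.1, y ≈ 75.7 km.
Check against Receiver 1 (with the unrounded x, y): √((x + 105.0)²+(y − 48.0)²) = 94.99 ≈ 95.03 km. ✓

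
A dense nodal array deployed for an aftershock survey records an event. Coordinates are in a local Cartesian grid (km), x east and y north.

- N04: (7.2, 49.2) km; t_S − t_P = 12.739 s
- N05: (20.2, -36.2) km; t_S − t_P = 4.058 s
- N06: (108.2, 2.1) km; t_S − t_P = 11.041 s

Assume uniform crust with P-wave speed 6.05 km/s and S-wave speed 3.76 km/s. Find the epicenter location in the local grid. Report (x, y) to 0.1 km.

Distance from S−P lag: d = Δt · v_P v_S / (v_P − v_S) = Δt · (6.05·3.76)/(6.05−3.76) ≈ 9.9336·Δt.
So d_N04 = 126.54, d_N05 = 40.31, d_N06 = 109.68 km.
Circle about each station: (x − 7.2)² + (y − 49.2)² = 126.54²; (x − 20.2)² + (y + 36.2)² = 40.31²; (x − 108.2)² + (y − 2.1)² = 109.68².
Subtracting pairs of circle equations eliminates x²+y² and gives linear equations (the radical axes):
26.0 x − 170.8 y = 13633.48
202.0 x − 94.2 y = 13221.84
Solving the 2×2 system: x ≈ 30.4, y ≈ -75.2 km.

30.4 km east, -75.2 km north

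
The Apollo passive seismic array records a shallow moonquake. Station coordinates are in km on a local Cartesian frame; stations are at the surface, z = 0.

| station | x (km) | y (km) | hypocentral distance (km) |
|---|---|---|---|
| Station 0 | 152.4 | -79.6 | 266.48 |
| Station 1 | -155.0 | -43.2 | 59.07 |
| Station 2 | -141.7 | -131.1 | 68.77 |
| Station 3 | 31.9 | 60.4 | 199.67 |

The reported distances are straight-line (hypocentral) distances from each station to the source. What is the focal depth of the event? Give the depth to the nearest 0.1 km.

Each station gives a sphere (x−x_i)² + (y−y_i)² + z² = d_i² (stations at z=0).
Subtracting the Station 0 sphere from Station 1 and Station 2: z² cancels, leaving linear equations in x and y:
-614.8 x + 72.8 y = 63851.65
-588.2 x − 103.0 y = 73986.46
Solving: x ≈ -112.703, y ≈ -74.703 km (keep extra digits for the depth step; rounded: -112.7, -74.7).
Then from the Station 0 sphere: z² = 266.48² − (x − 152.4)² − (y + 79.6)² with x = -112.703, y = -74.703, so z ≈ 26.608 ≈ 26.6 km.

z ≈ 26.6 km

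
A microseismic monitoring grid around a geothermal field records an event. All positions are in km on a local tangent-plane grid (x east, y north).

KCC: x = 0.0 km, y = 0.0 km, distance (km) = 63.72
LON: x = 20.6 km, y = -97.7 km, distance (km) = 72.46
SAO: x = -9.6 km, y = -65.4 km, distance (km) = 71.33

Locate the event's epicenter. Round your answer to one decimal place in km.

Circle about each station: x² + y² = 63.72²; (x − 20.6)² + (y + 97.7)² = 72.46²; (x + 9.6)² + (y + 65.4)² = 71.33².
Subtracting pairs of circle equations eliminates x²+y² and gives linear equations (the radical axes):
41.2 x − 195.4 y = 8779.44
-19.2 x − 130.8 y = 3341.59
Solving the 2×2 system: x ≈ 54.2, y ≈ -33.5 km.

(54.2, -33.5)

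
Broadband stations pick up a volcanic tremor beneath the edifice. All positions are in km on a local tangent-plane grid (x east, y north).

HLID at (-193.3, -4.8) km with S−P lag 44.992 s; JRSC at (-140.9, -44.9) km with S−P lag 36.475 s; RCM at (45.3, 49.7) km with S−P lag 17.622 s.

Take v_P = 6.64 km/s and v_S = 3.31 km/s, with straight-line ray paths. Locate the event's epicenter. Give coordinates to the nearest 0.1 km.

(99.7, -53.1)

Distance from S−P lag: d = Δt · v_P v_S / (v_P − v_S) = Δt · (6.64·3.31)/(6.64−3.31) ≈ 6.6001·Δt.
So d_HLID = 296.95, d_JRSC = 240.74, d_RCM = 116.31 km.
Circle about each station: (x + 193.3)² + (y + 4.8)² = 296.95²; (x + 140.9)² + (y + 44.9)² = 240.74²; (x − 45.3)² + (y − 49.7)² = 116.31².
Subtracting pairs of circle equations eliminates x²+y² and gives linear equations (the radical axes):
104.8 x − 80.2 y = 14704.44
477.2 x + 109.0 y = 41785.54
Solving the 2×2 system: x ≈ 99.7, y ≈ -53.1 km.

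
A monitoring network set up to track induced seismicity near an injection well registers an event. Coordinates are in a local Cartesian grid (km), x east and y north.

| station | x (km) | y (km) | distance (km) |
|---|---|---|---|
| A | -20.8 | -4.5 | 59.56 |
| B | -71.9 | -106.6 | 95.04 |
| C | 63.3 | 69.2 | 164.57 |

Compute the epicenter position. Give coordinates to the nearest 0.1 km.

Circle about each station: (x + 20.8)² + (y + 4.5)² = 59.56²; (x + 71.9)² + (y + 106.6)² = 95.04²; (x − 63.3)² + (y − 69.2)² = 164.57².
Subtracting the A equation from the B and C equations removes the quadratic terms:
-102.2 x − 204.2 y = 10595.07
168.2 x + 147.4 y = -15193.25
Solving the 2×2 system: x ≈ -79.9, y ≈ -11.9 km.

-79.9 km east, -11.9 km north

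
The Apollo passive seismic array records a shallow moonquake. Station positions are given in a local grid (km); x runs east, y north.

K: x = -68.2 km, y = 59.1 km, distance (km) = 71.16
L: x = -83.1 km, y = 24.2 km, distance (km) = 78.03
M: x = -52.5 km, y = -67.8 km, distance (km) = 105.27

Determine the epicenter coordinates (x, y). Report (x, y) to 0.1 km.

(-5.1, 26.2)

Circle about each station: (x + 68.2)² + (y − 59.1)² = 71.16²; (x + 83.1)² + (y − 24.2)² = 78.03²; (x + 52.5)² + (y + 67.8)² = 105.27².
Subtracting the K equation from the L and M equations removes the quadratic terms:
-29.8 x − 69.8 y = -1677.74
31.4 x − 253.8 y = -6808.99
Solving the 2×2 system: x ≈ -5.1, y ≈ 26.2 km.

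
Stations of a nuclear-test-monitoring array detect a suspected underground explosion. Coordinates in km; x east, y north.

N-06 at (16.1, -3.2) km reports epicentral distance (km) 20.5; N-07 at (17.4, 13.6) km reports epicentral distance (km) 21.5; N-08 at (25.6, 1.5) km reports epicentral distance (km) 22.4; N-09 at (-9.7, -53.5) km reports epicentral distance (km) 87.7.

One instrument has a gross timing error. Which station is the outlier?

N-06

Solve using three stations at a time. Using N-07, N-08, N-09 (subtract circle equations pairwise → linear system) gives (x, y) ≈ (37.8, 20.2).
Distances from that point to each station vs reported:
  N-06: calculated 31.9 vs reported 20.5 → residual 11.4 km
  N-07: calculated 21.4 vs reported 21.5 → residual 0.1 km
  N-08: calculated 22.3 vs reported 22.4 → residual 0.1 km
  N-09: calculated 87.7 vs reported 87.7 → residual 0.0 km
N-07, N-08, N-09 are mutually consistent (residuals ≈ 0); N-06 is off by 11.4 km.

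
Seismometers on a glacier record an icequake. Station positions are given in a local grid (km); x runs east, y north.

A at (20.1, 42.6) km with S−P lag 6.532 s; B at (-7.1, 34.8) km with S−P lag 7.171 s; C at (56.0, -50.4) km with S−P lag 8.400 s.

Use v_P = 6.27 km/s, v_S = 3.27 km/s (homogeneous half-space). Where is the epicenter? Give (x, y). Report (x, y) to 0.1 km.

25.6 km east, -1.7 km north

Distance from S−P lag: d = Δt · v_P v_S / (v_P − v_S) = Δt · (6.27·3.27)/(6.27−3.27) ≈ 6.8343·Δt.
So d_A = 44.64, d_B = 49.01, d_C = 57.41 km.
Circle about each station: (x − 20.1)² + (y − 42.6)² = 44.64²; (x + 7.1)² + (y − 34.8)² = 49.01²; (x − 56.0)² + (y + 50.4)² = 57.41².
Subtracting pairs of circle equations eliminates x²+y² and gives linear equations (the radical axes):
-54.4 x − 15.6 y = -1366.57
71.8 x − 186.0 y = 2154.21
Solving the 2×2 system: x ≈ 25.6, y ≈ -1.7 km.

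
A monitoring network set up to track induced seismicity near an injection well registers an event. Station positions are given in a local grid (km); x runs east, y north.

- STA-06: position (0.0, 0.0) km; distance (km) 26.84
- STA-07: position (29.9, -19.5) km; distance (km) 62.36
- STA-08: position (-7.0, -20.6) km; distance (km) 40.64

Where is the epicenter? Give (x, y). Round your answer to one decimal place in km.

Circle about each station: x² + y² = 26.84²; (x − 29.9)² + (y + 19.5)² = 62.36²; (x + 7.0)² + (y + 20.6)² = 40.64².
Subtracting the STA-06 equation from the STA-07 and STA-08 equations removes the quadratic terms:
59.8 x − 39.0 y = -1894.12
-14.0 x − 41.2 y = -457.86
Solving the 2×2 system: x ≈ -20.0, y ≈ 17.9 km.
Check against STA-06 (with the unrounded x, y): √(x²+y²) = 26.84 ≈ 26.84 km. ✓

-20.0 km east, 17.9 km north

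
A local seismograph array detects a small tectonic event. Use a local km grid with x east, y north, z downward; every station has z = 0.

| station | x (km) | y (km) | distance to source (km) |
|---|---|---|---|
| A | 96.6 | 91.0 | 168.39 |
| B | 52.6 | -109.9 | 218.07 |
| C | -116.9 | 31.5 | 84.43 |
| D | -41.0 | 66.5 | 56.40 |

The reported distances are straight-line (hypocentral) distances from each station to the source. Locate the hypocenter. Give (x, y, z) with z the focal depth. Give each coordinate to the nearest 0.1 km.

Each station gives a sphere (x−x_i)² + (y−y_i)² + z² = d_i² (stations at z=0).
Subtracting the A sphere from B and C: z² cancels, leaving linear equations in x and y:
-88.0 x − 401.8 y = -21967.12
-427.0 x − 119.0 y = 18272.07
Solving: x ≈ -61.800, y ≈ 68.207 km (keep extra digits for the depth step; rounded: -61.8, 68.2).
Then from the A sphere: z² = 168.39² − (x − 96.6)² − (y − 91.0)² with x = -61.800, y = 68.207, so z ≈ 52.394 ≈ 52.4 km.

x ≈ -61.8 km, y ≈ 68.2 km, depth ≈ 52.4 km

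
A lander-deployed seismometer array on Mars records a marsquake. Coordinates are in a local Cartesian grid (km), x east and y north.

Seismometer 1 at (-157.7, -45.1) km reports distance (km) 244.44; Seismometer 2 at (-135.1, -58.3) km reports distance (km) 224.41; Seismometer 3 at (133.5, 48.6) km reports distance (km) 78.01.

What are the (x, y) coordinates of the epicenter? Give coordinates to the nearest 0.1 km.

84.5 km east, -12.1 km north

Circle about each station: (x + 157.7)² + (y + 45.1)² = 244.44²; (x + 135.1)² + (y + 58.3)² = 224.41²; (x − 133.5)² + (y − 48.6)² = 78.01².
Subtracting pairs of circle equations eliminates x²+y² and gives linear equations (the radical axes):
45.2 x − 26.4 y = 4138.67
582.4 x + 187.4 y = 46946.26
Solving the 2×2 system: x ≈ 84.5, y ≈ -12.1 km.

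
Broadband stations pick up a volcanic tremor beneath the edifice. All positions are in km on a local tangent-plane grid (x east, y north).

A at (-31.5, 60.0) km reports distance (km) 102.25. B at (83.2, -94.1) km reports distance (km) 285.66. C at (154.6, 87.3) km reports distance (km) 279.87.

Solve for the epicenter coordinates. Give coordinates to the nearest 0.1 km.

(-124.9, 101.6)

Circle about each station: (x + 31.5)² + (y − 60.0)² = 102.25²; (x − 83.2)² + (y + 94.1)² = 285.66²; (x − 154.6)² + (y − 87.3)² = 279.87².
Subtracting pairs of circle equations eliminates x²+y² and gives linear equations (the radical axes):
229.4 x − 308.2 y = -59961.77
372.2 x + 54.6 y = -40941.95
Solving the 2×2 system: x ≈ -124.9, y ≈ 101.6 km.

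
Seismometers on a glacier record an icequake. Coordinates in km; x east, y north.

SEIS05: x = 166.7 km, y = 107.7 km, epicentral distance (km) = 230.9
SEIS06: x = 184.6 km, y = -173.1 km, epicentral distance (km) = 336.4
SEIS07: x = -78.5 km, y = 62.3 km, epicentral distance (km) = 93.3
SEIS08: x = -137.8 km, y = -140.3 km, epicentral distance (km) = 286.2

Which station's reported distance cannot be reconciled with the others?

SEIS05

Solve using three stations at a time. Using SEIS06, SEIS07, SEIS08 (subtract circle equations pairwise → linear system) gives (x, y) ≈ (2.0, 109.4).
Distances from that point to each station vs reported:
  SEIS05: calculated 164.7 vs reported 230.9 → residual 66.2 km
  SEIS06: calculated 336.4 vs reported 336.4 → residual 0.0 km
  SEIS07: calculated 93.3 vs reported 93.3 → residual 0.0 km
  SEIS08: calculated 286.2 vs reported 286.2 → residual 0.0 km
SEIS06, SEIS07, SEIS08 are mutually consistent (residuals ≈ 0); SEIS05 is off by 66.2 km.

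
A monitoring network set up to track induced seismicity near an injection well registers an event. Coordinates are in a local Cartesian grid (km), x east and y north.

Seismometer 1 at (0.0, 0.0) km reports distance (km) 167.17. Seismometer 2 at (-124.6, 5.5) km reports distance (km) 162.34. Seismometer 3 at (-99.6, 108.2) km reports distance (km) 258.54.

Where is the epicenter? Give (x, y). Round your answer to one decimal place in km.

Circle about each station: x² + y² = 167.17²; (x + 124.6)² + (y − 5.5)² = 162.34²; (x + 99.6)² + (y − 108.2)² = 258.54².
Subtracting pairs of circle equations eliminates x²+y² and gives linear equations (the radical axes):
-249.2 x + 11.0 y = 17146.94
-199.2 x + 216.4 y = -17269.72
Solving the 2×2 system: x ≈ -75.4, y ≈ -149.2 km.
Check against Seismometer 1 (with the unrounded x, y): √(x²+y²) = 167.17 ≈ 167.17 km. ✓

(-75.4, -149.2)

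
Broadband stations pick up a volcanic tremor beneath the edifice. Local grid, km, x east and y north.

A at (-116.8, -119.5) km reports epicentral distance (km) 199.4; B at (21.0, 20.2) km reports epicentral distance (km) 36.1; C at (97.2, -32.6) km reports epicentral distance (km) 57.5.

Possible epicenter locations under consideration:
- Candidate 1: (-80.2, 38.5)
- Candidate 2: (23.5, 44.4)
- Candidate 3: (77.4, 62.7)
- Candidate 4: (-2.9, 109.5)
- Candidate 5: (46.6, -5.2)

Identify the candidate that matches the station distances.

For each candidate, compare |candidate − station| to the reported distance:
Candidate 1: residuals A 37.2, B 66.7, C 133.6 → max 133.6 km
Candidate 2: residuals A 16.3, B 11.8, C 49.1 → max 49.1 km
Candidate 3: residuals A 66.9, B 34.5, C 39.8 → max 66.9 km
Candidate 4: residuals A 56.4, B 56.3, C 116.3 → max 116.3 km
Candidate 5: residuals A 0.0, B 0.0, C 0.0 → max 0.0 km
Only Candidate 5 has all residuals ≈ 0.

Candidate 5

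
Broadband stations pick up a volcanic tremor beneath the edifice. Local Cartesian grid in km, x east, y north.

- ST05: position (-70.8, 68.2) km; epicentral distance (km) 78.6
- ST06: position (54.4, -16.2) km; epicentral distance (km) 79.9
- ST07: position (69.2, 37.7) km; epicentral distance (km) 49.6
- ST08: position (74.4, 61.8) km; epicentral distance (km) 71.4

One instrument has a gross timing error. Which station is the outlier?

Solve using three stations at a time. Using ST05, ST06, ST08 (subtract circle equations pairwise → linear system) gives (x, y) ≈ (4.7, 46.4).
Distances from that point to each station vs reported:
  ST05: calculated 78.6 vs reported 78.6 → residual 0.0 km
  ST06: calculated 79.9 vs reported 79.9 → residual 0.0 km
  ST07: calculated 65.1 vs reported 49.6 → residual 15.5 km
  ST08: calculated 71.4 vs reported 71.4 → residual 0.0 km
ST05, ST06, ST08 are mutually consistent (residuals ≈ 0); ST07 is off by 15.5 km.

ST07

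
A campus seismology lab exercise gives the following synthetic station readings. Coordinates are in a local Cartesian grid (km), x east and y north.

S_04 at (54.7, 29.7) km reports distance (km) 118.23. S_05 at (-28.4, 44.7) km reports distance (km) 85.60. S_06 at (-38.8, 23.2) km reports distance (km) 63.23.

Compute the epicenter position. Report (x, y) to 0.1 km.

-40.8 km east, -40.0 km north

Circle about each station: (x − 54.7)² + (y − 29.7)² = 118.23²; (x + 28.4)² + (y − 44.7)² = 85.60²; (x + 38.8)² + (y − 23.2)² = 63.23².
Subtracting pairs of circle equations eliminates x²+y² and gives linear equations (the radical axes):
-166.2 x + 30.0 y = 5581.44
-187.0 x − 13.0 y = 8149.80
Solving the 2×2 system: x ≈ -40.8, y ≈ -40.0 km.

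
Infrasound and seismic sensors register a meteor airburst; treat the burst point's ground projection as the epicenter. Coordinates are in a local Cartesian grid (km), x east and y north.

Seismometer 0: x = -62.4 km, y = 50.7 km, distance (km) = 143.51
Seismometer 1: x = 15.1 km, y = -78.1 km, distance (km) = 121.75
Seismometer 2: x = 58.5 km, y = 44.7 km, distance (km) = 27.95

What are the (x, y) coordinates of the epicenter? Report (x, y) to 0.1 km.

Circle about each station: (x + 62.4)² + (y − 50.7)² = 143.51²; (x − 15.1)² + (y + 78.1)² = 121.75²; (x − 58.5)² + (y − 44.7)² = 27.95².
Subtracting the Seismometer 0 equation from the Seismometer 1 and Seismometer 2 equations removes the quadratic terms:
155.0 x − 257.6 y = 5635.43
241.8 x − 12.0 y = 18770.01
Solving the 2×2 system: x ≈ 78.9, y ≈ 25.6 km.
Check against Seismometer 0 (with the unrounded x, y): √((x + 62.4)²+(y − 50.7)²) = 143.51 ≈ 143.51 km. ✓

(78.9, 25.6)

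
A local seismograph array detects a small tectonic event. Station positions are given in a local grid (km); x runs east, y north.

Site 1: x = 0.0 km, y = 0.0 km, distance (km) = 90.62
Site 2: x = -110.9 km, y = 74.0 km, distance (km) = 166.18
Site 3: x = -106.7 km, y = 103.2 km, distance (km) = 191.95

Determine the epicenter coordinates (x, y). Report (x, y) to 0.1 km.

(-45.1, -78.6)

Circle about each station: x² + y² = 90.62²; (x + 110.9)² + (y − 74.0)² = 166.18²; (x + 106.7)² + (y − 103.2)² = 191.95².
Subtracting pairs of circle equations eliminates x²+y² and gives linear equations (the radical axes):
-221.8 x + 148.0 y = -1629.00
-213.4 x + 206.4 y = -6597.69
Solving the 2×2 system: x ≈ -45.1, y ≈ -78.6 km.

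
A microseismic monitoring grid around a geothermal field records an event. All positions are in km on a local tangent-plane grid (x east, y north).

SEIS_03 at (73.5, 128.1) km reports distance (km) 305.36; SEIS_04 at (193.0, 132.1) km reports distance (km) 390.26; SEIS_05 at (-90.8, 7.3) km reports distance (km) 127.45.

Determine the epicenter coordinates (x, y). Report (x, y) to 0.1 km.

Circle about each station: (x − 73.5)² + (y − 128.1)² = 305.36²; (x − 193.0)² + (y − 132.1)² = 390.26²; (x + 90.8)² + (y − 7.3)² = 127.45².
Subtracting the SEIS_03 equation from the SEIS_04 and SEIS_05 equations removes the quadratic terms:
239.0 x + 8.0 y = -26170.59
-328.6 x − 241.6 y = 63487.30
Solving the 2×2 system: x ≈ -105.5, y ≈ -119.3 km.
Check against SEIS_03 (with the unrounded x, y): √((x − 73.5)²+(y − 128.1)²) = 305.35 ≈ 305.36 km. ✓

(-105.5, -119.3)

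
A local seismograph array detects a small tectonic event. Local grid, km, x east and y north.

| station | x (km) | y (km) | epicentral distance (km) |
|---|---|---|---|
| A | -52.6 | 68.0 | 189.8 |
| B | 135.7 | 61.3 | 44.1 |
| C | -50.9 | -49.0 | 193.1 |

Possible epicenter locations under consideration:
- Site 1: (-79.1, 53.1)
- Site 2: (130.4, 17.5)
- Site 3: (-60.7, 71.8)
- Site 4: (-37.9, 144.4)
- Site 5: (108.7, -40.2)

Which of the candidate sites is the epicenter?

For each candidate, compare |candidate − station| to the reported distance:
Site 1: residuals A 159.4, B 170.9, C 87.2 → max 170.9 km
Site 2: residuals A 0.0, B 0.0, C 0.0 → max 0.0 km
Site 3: residuals A 180.9, B 152.6, C 71.9 → max 180.9 km
Site 4: residuals A 112.0, B 148.4, C 0.7 → max 148.4 km
Site 5: residuals A 4.4, B 60.9, C 33.3 → max 60.9 km
Only Site 2 has all residuals ≈ 0.

Site 2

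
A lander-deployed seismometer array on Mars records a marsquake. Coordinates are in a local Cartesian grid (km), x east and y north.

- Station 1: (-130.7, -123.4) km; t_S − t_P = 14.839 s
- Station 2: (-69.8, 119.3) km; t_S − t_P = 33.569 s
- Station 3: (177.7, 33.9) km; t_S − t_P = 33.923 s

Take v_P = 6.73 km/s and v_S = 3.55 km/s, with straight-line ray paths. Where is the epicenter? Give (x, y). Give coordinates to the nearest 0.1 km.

(-19.3, -127.8)

Distance from S−P lag: d = Δt · v_P v_S / (v_P − v_S) = Δt · (6.73·3.55)/(6.73−3.55) ≈ 7.5131·Δt.
So d_Station 1 = 111.49, d_Station 2 = 252.21, d_Station 3 = 254.87 km.
Circle about each station: (x + 130.7)² + (y + 123.4)² = 111.49²; (x + 69.8)² + (y − 119.3)² = 252.21²; (x − 177.7)² + (y − 33.9)² = 254.87².
Subtracting pairs of circle equations eliminates x²+y² and gives linear equations (the radical axes):
121.8 x + 485.4 y = -64385.38
616.8 x + 314.6 y = -52112.25
Solving the 2×2 system: x ≈ -19.3, y ≈ -127.8 km.
Check against Station 1 (with the unrounded x, y): √((x + 130.7)²+(y + 123.4)²) = 111.48 ≈ 111.49 km. ✓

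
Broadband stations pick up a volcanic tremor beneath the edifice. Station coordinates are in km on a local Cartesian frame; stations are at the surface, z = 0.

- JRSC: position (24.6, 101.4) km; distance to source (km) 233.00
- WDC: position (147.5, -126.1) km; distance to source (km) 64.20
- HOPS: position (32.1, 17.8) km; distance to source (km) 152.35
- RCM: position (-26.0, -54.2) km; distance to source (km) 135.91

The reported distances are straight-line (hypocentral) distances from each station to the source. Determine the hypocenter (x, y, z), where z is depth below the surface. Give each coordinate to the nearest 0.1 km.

x ≈ 89.4 km, y ≈ -120.8 km, depth ≈ 26.8 km

Each station gives a sphere (x−x_i)² + (y−y_i)² + z² = d_i² (stations at z=0).
Subtracting the JRSC sphere from WDC and HOPS: z² cancels, leaving linear equations in x and y:
245.8 x − 455.0 y = 76937.70
15.0 x − 167.2 y = 21538.61
Solving: x ≈ 89.398, y ≈ -120.799 km (keep extra digits for the depth step; rounded: 89.4, -120.8).
Then from the JRSC sphere: z² = 233.00² − (x − 24.6)² − (y − 101.4)² with x = 89.398, y = -120.799, so z ≈ 26.792 ≈ 26.8 km.
Check against RCM (with the unrounded solution): distance 135.90 ≈ 135.91 km. ✓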